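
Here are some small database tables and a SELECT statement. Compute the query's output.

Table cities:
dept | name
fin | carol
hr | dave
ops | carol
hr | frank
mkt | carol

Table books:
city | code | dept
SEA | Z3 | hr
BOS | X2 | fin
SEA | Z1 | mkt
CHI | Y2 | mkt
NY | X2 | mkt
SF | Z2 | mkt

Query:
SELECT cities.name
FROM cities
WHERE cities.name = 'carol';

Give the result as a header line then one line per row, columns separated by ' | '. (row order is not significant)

== RESULT ==
cities.name
carol
carol
carol

Derivation:
After WHERE (3 rows):
cities.dept | cities.name
fin | carol
ops | carol
mkt | carol
After SELECT (3 rows):
cities.name
carol
carol
carol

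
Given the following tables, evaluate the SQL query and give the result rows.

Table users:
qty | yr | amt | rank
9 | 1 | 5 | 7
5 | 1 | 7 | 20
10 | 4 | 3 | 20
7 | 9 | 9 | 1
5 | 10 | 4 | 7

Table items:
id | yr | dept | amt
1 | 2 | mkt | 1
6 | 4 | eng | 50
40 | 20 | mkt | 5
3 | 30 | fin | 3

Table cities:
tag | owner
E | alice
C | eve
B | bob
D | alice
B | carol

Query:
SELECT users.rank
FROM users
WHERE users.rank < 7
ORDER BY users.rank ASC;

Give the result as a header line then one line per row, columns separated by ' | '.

== RESULT ==
users.rank
1

Derivation:
After WHERE (1 rows):
users.qty | users.yr | users.amt | users.rank
7 | 9 | 9 | 1
After SELECT (1 rows):
users.rank
1
After ORDER BY (1 rows):
users.rank
1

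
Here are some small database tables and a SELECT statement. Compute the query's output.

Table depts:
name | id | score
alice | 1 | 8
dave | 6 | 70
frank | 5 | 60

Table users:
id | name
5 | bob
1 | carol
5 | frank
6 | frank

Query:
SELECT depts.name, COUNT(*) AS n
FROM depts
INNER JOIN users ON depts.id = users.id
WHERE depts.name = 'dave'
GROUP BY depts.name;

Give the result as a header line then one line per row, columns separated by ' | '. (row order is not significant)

== RESULT ==
depts.name | n
dave | 1

Derivation:
After JOIN users (4 rows):
depts.name | depts.id | depts.score | users.id | users.name
alice | 1 | 8 | 1 | carol
dave | 6 | 70 | 6 | frank
frank | 5 | 60 | 5 | bob
frank | 5 | 60 | 5 | frank
After WHERE (1 rows):
depts.name | depts.id | depts.score | users.id | users.name
dave | 6 | 70 | 6 | frank
After GROUP BY (1 rows):
depts.name | n
dave | 1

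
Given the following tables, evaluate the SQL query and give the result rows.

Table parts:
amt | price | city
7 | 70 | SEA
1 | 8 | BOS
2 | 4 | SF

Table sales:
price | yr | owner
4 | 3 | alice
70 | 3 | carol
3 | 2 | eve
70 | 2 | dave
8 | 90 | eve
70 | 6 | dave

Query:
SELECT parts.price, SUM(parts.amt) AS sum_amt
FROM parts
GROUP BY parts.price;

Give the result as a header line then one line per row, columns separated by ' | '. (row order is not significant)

After GROUP BY (3 rows):
parts.price | sum_amt
70 | 7
8 | 1
4 | 2

== RESULT ==
parts.price | sum_amt
70 | 7
8 | 1
4 | 2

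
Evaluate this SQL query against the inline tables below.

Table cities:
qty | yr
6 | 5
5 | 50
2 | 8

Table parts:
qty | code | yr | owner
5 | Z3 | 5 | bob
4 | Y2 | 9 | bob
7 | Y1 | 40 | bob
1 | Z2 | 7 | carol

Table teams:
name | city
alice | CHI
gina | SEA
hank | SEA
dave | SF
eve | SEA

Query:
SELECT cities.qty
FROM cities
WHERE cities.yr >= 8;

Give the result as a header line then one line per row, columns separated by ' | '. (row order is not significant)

== RESULT ==
cities.qty
5
2

Derivation:
After WHERE (2 rows):
cities.qty | cities.yr
5 | 50
2 | 8
After SELECT (2 rows):
cities.qty
5
2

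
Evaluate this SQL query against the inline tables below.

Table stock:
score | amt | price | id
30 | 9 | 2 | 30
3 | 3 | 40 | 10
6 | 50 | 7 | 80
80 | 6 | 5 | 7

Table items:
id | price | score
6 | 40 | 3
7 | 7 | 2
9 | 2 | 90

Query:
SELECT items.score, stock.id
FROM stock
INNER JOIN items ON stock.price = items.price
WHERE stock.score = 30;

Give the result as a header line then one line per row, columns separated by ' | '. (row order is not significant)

After JOIN items (3 rows):
stock.score | stock.amt | stock.price | stock.id | items.id | items.price | items.score
30 | 9 | 2 | 30 | 9 | 2 | 90
3 | 3 | 40 | 10 | 6 | 40 | 3
6 | 50 | 7 | 80 | 7 | 7 | 2
After WHERE (1 rows):
stock.score | stock.amt | stock.price | stock.id | items.id | items.price | items.score
30 | 9 | 2 | 30 | 9 | 2 | 90
After SELECT (1 rows):
items.score | stock.id
90 | 30

== RESULT ==
items.score | stock.id
90 | 30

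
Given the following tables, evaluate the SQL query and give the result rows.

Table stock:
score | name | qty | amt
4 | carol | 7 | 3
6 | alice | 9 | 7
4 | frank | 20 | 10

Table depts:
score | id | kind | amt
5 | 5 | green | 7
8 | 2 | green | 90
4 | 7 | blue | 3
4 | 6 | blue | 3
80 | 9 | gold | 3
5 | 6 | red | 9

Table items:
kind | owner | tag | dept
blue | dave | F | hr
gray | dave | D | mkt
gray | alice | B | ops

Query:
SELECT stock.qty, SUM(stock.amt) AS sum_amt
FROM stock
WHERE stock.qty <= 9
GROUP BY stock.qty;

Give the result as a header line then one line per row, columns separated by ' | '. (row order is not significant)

After WHERE (2 rows):
stock.score | stock.name | stock.qty | stock.amt
4 | carol | 7 | 3
6 | alice | 9 | 7
After GROUP BY (2 rows):
stock.qty | sum_amt
7 | 3
9 | 7

== RESULT ==
stock.qty | sum_amt
7 | 3
9 | 7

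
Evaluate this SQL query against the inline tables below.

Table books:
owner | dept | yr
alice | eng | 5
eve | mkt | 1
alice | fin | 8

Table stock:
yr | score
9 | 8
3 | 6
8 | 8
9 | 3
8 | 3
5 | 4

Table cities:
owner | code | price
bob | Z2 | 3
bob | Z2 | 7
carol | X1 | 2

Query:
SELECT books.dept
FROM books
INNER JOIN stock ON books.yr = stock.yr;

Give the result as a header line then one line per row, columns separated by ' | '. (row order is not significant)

After JOIN stock (3 rows):
books.owner | books.dept | books.yr | stock.yr | stock.score
alice | eng | 5 | 5 | 4
alice | fin | 8 | 8 | 8
alice | fin | 8 | 8 | 3
After SELECT (3 rows):
books.dept
eng
fin
fin

== RESULT ==
books.dept
eng
fin
fin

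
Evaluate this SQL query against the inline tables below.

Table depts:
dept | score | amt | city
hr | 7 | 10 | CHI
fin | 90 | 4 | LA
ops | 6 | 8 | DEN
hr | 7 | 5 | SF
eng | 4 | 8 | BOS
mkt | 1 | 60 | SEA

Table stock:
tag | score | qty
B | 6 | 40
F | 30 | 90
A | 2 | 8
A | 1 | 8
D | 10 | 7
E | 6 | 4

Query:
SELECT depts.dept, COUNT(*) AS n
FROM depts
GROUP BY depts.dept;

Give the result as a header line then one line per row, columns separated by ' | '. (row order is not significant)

After GROUP BY (5 rows):
depts.dept | n
hr | 2
fin | 1
ops | 1
eng | 1
mkt | 1

== RESULT ==
depts.dept | n
hr | 2
fin | 1
ops | 1
eng | 1
mkt | 1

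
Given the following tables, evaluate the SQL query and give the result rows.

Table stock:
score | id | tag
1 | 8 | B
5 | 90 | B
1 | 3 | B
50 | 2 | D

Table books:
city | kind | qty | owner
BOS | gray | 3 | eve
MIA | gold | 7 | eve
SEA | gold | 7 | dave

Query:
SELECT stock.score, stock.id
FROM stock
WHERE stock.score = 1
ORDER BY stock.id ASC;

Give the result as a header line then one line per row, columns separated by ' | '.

== RESULT ==
stock.score | stock.id
1 | 3
1 | 8

Derivation:
After WHERE (2 rows):
stock.score | stock.id | stock.tag
1 | 8 | B
1 | 3 | B
After SELECT (2 rows):
stock.score | stock.id
1 | 8
1 | 3
After ORDER BY (2 rows):
stock.score | stock.id
1 | 3
1 | 8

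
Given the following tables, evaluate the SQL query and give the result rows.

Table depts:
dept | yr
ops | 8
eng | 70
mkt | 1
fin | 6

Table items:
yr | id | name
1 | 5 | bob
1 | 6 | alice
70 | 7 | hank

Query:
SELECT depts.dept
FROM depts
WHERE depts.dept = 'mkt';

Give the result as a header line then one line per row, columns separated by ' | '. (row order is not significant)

== RESULT ==
depts.dept
mkt

Derivation:
After WHERE (1 rows):
depts.dept | depts.yr
mkt | 1
After SELECT (1 rows):
depts.dept
mkt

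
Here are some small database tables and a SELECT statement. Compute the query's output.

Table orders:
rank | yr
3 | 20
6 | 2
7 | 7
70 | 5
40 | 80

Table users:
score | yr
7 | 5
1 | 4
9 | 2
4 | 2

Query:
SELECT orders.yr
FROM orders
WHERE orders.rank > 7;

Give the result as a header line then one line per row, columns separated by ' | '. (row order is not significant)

== RESULT ==
orders.yr
5
80

Derivation:
After WHERE (2 rows):
orders.rank | orders.yr
70 | 5
40 | 80
After SELECT (2 rows):
orders.yr
5
80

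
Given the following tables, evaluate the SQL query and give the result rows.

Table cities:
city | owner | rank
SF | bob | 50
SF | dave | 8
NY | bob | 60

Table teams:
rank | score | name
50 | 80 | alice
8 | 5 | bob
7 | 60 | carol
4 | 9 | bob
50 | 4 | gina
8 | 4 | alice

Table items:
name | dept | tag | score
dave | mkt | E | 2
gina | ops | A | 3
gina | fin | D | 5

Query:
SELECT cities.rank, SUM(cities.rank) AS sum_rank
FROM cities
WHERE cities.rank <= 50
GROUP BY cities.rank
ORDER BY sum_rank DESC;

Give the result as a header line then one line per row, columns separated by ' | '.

== RESULT ==
cities.rank | sum_rank
50 | 50
8 | 8

Derivation:
After WHERE (2 rows):
cities.city | cities.owner | cities.rank
SF | bob | 50
SF | dave | 8
After GROUP BY (2 rows):
cities.rank | sum_rank
50 | 50
8 | 8
After ORDER BY (2 rows):
cities.rank | sum_rank
50 | 50
8 | 8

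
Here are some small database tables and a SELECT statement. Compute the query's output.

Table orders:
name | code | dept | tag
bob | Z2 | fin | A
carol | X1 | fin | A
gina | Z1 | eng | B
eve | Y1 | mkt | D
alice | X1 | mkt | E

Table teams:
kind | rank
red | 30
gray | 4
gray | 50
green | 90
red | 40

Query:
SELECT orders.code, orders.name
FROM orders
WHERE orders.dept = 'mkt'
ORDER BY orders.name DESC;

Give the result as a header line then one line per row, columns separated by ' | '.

After WHERE (2 rows):
orders.name | orders.code | orders.dept | orders.tag
eve | Y1 | mkt | D
alice | X1 | mkt | E
After SELECT (2 rows):
orders.code | orders.name
Y1 | eve
X1 | alice
After ORDER BY (2 rows):
orders.code | orders.name
Y1 | eve
X1 | alice

== RESULT ==
orders.code | orders.name
Y1 | eve
X1 | alice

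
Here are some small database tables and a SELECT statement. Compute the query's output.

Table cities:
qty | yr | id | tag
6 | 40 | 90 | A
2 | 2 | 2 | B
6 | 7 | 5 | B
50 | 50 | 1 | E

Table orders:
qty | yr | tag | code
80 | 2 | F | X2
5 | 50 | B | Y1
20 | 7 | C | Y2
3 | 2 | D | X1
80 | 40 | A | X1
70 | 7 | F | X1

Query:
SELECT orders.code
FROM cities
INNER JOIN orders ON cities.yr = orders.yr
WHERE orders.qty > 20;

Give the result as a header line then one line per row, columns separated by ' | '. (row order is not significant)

After JOIN orders (6 rows):
cities.qty | cities.yr | cities.id | cities.tag | orders.qty | orders.yr | orders.tag | orders.code
6 | 40 | 90 | A | 80 | 40 | A | X1
2 | 2 | 2 | B | 80 | 2 | F | X2
2 | 2 | 2 | B | 3 | 2 | D | X1
6 | 7 | 5 | B | 20 | 7 | C | Y2
6 | 7 | 5 | B | 70 | 7 | F | X1
50 | 50 | 1 | E | 5 | 50 | B | Y1
After WHERE (3 rows):
cities.qty | cities.yr | cities.id | cities.tag | orders.qty | orders.yr | orders.tag | orders.code
6 | 40 | 90 | A | 80 | 40 | A | X1
2 | 2 | 2 | B | 80 | 2 | F | X2
6 | 7 | 5 | B | 70 | 7 | F | X1
After SELECT (3 rows):
orders.code
X1
X2
X1

== RESULT ==
orders.code
X1
X2
X1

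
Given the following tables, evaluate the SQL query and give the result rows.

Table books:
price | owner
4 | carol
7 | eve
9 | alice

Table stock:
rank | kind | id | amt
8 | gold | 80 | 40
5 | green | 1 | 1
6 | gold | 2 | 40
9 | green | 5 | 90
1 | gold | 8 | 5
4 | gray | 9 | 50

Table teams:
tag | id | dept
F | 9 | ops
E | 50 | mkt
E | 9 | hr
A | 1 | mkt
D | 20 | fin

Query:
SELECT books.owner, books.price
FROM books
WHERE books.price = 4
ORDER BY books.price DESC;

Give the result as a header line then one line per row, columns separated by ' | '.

After WHERE (1 rows):
books.price | books.owner
4 | carol
After SELECT (1 rows):
books.owner | books.price
carol | 4
After ORDER BY (1 rows):
books.owner | books.price
carol | 4

== RESULT ==
books.owner | books.price
carol | 4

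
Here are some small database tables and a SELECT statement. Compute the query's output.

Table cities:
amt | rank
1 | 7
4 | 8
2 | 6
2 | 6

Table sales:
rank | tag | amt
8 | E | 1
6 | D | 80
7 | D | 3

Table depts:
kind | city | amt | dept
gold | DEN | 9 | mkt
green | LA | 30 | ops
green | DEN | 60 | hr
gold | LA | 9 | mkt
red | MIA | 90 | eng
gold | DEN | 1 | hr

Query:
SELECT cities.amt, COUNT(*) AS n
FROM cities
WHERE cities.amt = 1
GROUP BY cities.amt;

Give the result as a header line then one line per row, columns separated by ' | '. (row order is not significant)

After WHERE (1 rows):
cities.amt | cities.rank
1 | 7
After GROUP BY (1 rows):
cities.amt | n
1 | 1

== RESULT ==
cities.amt | n
1 | 1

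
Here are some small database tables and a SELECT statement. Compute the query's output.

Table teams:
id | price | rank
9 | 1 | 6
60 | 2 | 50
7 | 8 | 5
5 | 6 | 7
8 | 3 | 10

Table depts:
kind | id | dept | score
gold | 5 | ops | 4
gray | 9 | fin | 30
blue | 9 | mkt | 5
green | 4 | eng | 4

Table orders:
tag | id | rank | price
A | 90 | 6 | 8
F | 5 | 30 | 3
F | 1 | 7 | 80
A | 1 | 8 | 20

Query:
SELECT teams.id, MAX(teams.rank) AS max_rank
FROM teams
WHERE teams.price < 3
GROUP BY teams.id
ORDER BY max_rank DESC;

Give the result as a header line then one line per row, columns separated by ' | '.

After WHERE (2 rows):
teams.id | teams.price | teams.rank
9 | 1 | 6
60 | 2 | 50
After GROUP BY (2 rows):
teams.id | max_rank
9 | 6
60 | 50
After ORDER BY (2 rows):
teams.id | max_rank
60 | 50
9 | 6

== RESULT ==
teams.id | max_rank
60 | 50
9 | 6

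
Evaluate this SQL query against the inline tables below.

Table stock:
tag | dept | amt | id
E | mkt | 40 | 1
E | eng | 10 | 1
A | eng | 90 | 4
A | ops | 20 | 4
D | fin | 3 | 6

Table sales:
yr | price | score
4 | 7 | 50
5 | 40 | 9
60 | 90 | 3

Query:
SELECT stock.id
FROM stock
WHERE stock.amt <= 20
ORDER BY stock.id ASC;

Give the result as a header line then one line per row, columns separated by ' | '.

After WHERE (3 rows):
stock.tag | stock.dept | stock.amt | stock.id
E | eng | 10 | 1
A | ops | 20 | 4
D | fin | 3 | 6
After SELECT (3 rows):
stock.id
1
4
6
After ORDER BY (3 rows):
stock.id
1
4
6

== RESULT ==
stock.id
1
4
6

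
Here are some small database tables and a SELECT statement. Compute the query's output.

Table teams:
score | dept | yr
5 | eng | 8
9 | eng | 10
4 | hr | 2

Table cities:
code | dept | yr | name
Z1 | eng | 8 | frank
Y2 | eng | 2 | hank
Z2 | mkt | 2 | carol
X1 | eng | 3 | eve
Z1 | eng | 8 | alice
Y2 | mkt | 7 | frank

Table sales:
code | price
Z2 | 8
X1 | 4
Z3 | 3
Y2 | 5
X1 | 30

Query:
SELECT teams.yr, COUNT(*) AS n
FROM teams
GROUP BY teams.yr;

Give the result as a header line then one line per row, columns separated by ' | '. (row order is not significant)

After GROUP BY (3 rows):
teams.yr | n
8 | 1
10 | 1
2 | 1

== RESULT ==
teams.yr | n
8 | 1
10 | 1
2 | 1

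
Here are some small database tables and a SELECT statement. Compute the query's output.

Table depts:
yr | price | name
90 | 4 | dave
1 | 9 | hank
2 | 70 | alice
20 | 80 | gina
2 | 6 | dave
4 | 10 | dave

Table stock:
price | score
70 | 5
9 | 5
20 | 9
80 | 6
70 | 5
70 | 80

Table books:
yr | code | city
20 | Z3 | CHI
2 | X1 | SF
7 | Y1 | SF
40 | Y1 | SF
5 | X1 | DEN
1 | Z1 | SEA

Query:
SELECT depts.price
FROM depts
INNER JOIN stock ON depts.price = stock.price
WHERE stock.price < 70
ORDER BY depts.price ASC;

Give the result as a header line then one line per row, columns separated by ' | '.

After JOIN stock (5 rows):
depts.yr | depts.price | depts.name | stock.price | stock.score
1 | 9 | hank | 9 | 5
2 | 70 | alice | 70 | 5
2 | 70 | alice | 70 | 5
2 | 70 | alice | 70 | 80
20 | 80 | gina | 80 | 6
After WHERE (1 rows):
depts.yr | depts.price | depts.name | stock.price | stock.score
1 | 9 | hank | 9 | 5
After SELECT (1 rows):
depts.price
9
After ORDER BY (1 rows):
depts.price
9

== RESULT ==
depts.price
9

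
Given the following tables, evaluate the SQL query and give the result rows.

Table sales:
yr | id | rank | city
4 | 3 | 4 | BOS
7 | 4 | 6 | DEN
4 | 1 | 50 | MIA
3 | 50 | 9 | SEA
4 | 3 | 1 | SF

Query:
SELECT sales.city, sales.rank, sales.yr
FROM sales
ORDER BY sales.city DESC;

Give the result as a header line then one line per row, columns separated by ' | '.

After SELECT (5 rows):
sales.city | sales.rank | sales.yr
BOS | 4 | 4
DEN | 6 | 7
MIA | 50 | 4
SEA | 9 | 3
SF | 1 | 4
After ORDER BY (5 rows):
sales.city | sales.rank | sales.yr
SF | 1 | 4
SEA | 9 | 3
MIA | 50 | 4
DEN | 6 | 7
BOS | 4 | 4

== RESULT ==
sales.city | sales.rank | sales.yr
SF | 1 | 4
SEA | 9 | 3
MIA | 50 | 4
DEN | 6 | 7
BOS | 4 | 4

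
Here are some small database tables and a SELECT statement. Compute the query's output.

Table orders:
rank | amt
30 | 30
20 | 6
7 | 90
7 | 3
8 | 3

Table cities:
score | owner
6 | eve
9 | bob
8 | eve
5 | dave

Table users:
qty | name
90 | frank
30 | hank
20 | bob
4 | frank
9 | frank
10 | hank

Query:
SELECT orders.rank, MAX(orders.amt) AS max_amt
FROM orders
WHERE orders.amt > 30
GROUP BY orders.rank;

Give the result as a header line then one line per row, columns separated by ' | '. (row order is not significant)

After WHERE (1 rows):
orders.rank | orders.amt
7 | 90
After GROUP BY (1 rows):
orders.rank | max_amt
7 | 90

== RESULT ==
orders.rank | max_amt
7 | 90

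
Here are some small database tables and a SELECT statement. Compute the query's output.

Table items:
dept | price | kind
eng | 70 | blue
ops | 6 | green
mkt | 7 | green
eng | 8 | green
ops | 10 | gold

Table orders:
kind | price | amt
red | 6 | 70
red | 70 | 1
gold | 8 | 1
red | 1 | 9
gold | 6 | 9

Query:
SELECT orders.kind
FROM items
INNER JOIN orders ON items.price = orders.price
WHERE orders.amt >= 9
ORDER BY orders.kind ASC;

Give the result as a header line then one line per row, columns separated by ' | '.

After JOIN orders (4 rows):
items.dept | items.price | items.kind | orders.kind | orders.price | orders.amt
eng | 70 | blue | red | 70 | 1
ops | 6 | green | red | 6 | 70
ops | 6 | green | gold | 6 | 9
eng | 8 | green | gold | 8 | 1
After WHERE (2 rows):
items.dept | items.price | items.kind | orders.kind | orders.price | orders.amt
ops | 6 | green | red | 6 | 70
ops | 6 | green | gold | 6 | 9
After SELECT (2 rows):
orders.kind
red
gold
After ORDER BY (2 rows):
orders.kind
gold
red

== RESULT ==
orders.kind
gold
red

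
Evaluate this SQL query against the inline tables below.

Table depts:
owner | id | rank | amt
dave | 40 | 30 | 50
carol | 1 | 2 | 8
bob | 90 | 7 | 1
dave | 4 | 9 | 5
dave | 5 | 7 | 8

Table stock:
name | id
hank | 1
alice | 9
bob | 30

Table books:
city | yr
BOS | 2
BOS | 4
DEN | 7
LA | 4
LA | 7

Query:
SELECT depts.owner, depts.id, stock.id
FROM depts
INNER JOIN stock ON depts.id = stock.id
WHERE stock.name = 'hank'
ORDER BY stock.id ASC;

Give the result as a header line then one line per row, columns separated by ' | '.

== RESULT ==
depts.owner | depts.id | stock.id
carol | 1 | 1

Derivation:
After JOIN stock (1 rows):
depts.owner | depts.id | depts.rank | depts.amt | stock.name | stock.id
carol | 1 | 2 | 8 | hank | 1
After WHERE (1 rows):
depts.owner | depts.id | depts.rank | depts.amt | stock.name | stock.id
carol | 1 | 2 | 8 | hank | 1
After SELECT (1 rows):
depts.owner | depts.id | stock.id
carol | 1 | 1
After ORDER BY (1 rows):
depts.owner | depts.id | stock.id
carol | 1 | 1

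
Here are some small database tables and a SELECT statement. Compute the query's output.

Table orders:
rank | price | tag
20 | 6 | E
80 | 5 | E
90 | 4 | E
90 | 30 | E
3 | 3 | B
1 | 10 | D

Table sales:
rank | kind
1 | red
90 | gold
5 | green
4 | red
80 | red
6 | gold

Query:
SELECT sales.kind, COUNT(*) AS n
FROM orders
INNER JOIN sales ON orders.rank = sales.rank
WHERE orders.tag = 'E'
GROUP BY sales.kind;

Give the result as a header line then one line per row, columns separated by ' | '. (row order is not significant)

== RESULT ==
sales.kind | n
red | 1
gold | 2

Derivation:
After JOIN sales (4 rows):
orders.rank | orders.price | orders.tag | sales.rank | sales.kind
80 | 5 | E | 80 | red
90 | 4 | E | 90 | gold
90 | 30 | E | 90 | gold
1 | 10 | D | 1 | red
After WHERE (3 rows):
orders.rank | orders.price | orders.tag | sales.rank | sales.kind
80 | 5 | E | 80 | red
90 | 4 | E | 90 | gold
90 | 30 | E | 90 | gold
After GROUP BY (2 rows):
sales.kind | n
red | 1
gold | 2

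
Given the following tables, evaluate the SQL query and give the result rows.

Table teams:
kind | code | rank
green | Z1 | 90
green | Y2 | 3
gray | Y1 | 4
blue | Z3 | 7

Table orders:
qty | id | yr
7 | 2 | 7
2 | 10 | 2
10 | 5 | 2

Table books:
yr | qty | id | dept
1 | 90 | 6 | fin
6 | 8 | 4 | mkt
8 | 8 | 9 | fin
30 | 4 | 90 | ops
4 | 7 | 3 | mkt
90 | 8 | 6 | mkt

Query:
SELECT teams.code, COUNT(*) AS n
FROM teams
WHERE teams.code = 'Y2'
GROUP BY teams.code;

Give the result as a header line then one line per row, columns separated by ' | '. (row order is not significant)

== RESULT ==
teams.code | n
Y2 | 1

Derivation:
After WHERE (1 rows):
teams.kind | teams.code | teams.rank
green | Y2 | 3
After GROUP BY (1 rows):
teams.code | n
Y2 | 1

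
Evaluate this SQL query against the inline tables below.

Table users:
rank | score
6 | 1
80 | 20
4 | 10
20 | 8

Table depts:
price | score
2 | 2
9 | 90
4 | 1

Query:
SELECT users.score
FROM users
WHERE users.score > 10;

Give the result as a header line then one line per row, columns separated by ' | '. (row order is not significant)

== RESULT ==
users.score
20

Derivation:
After WHERE (1 rows):
users.rank | users.score
80 | 20
After SELECT (1 rows):
users.score
20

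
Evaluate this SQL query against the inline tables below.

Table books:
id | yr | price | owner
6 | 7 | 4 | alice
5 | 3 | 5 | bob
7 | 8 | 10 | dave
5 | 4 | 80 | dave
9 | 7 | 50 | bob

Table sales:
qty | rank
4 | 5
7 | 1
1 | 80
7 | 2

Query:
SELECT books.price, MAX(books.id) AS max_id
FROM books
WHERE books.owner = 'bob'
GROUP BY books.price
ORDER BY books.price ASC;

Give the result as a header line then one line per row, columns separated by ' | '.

After WHERE (2 rows):
books.id | books.yr | books.price | books.owner
5 | 3 | 5 | bob
9 | 7 | 50 | bob
After GROUP BY (2 rows):
books.price | max_id
5 | 5
50 | 9
After ORDER BY (2 rows):
books.price | max_id
5 | 5
50 | 9

== RESULT ==
books.price | max_id
5 | 5
50 | 9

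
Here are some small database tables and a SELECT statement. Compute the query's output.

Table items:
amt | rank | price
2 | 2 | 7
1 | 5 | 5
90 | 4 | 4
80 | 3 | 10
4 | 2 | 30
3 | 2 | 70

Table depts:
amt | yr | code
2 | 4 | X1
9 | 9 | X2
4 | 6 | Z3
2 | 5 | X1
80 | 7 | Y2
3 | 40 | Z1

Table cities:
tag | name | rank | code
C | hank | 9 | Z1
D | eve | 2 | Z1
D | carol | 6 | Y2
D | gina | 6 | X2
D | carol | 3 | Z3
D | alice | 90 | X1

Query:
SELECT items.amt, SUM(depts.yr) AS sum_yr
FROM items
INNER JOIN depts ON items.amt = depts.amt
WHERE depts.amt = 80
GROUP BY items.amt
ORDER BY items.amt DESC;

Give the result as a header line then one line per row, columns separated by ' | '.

== RESULT ==
items.amt | sum_yr
80 | 7

Derivation:
After JOIN depts (5 rows):
items.amt | items.rank | items.price | depts.amt | depts.yr | depts.code
2 | 2 | 7 | 2 | 4 | X1
2 | 2 | 7 | 2 | 5 | X1
80 | 3 | 10 | 80 | 7 | Y2
4 | 2 | 30 | 4 | 6 | Z3
3 | 2 | 70 | 3 | 40 | Z1
After WHERE (1 rows):
items.amt | items.rank | items.price | depts.amt | depts.yr | depts.code
80 | 3 | 10 | 80 | 7 | Y2
After GROUP BY (1 rows):
items.amt | sum_yr
80 | 7
After ORDER BY (1 rows):
items.amt | sum_yr
80 | 7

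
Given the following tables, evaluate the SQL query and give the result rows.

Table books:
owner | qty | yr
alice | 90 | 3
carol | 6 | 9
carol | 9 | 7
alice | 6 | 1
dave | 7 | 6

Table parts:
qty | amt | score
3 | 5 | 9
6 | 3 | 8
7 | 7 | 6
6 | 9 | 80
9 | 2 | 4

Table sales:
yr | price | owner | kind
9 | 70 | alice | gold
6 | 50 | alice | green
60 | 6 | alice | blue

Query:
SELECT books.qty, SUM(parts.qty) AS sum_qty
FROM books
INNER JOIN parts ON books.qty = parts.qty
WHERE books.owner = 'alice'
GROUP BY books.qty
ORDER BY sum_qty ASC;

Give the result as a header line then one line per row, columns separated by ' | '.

After JOIN parts (6 rows):
books.owner | books.qty | books.yr | parts.qty | parts.amt | parts.score
carol | 6 | 9 | 6 | 3 | 8
carol | 6 | 9 | 6 | 9 | 80
carol | 9 | 7 | 9 | 2 | 4
alice | 6 | 1 | 6 | 3 | 8
alice | 6 | 1 | 6 | 9 | 80
dave | 7 | 6 | 7 | 7 | 6
After WHERE (2 rows):
books.owner | books.qty | books.yr | parts.qty | parts.amt | parts.score
alice | 6 | 1 | 6 | 3 | 8
alice | 6 | 1 | 6 | 9 | 80
After GROUP BY (1 rows):
books.qty | sum_qty
6 | 12
After ORDER BY (1 rows):
books.qty | sum_qty
6 | 12

== RESULT ==
books.qty | sum_qty
6 | 12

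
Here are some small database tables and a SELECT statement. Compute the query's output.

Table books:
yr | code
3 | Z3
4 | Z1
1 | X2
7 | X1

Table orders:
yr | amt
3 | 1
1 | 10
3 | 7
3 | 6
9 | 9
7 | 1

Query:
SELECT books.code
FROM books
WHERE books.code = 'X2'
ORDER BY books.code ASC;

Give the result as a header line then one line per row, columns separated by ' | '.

After WHERE (1 rows):
books.yr | books.code
1 | X2
After SELECT (1 rows):
books.code
X2
After ORDER BY (1 rows):
books.code
X2

== RESULT ==
books.code
X2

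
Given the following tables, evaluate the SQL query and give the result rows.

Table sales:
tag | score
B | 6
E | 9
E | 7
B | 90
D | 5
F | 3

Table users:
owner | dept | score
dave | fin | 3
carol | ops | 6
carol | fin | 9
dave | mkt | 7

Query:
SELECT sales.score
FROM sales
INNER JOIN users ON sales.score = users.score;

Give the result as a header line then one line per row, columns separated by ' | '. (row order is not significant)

After JOIN users (4 rows):
sales.tag | sales.score | users.owner | users.dept | users.score
B | 6 | carol | ops | 6
E | 9 | carol | fin | 9
E | 7 | dave | mkt | 7
F | 3 | dave | fin | 3
After SELECT (4 rows):
sales.score
6
9
7
3

== RESULT ==
sales.score
6
9
7
3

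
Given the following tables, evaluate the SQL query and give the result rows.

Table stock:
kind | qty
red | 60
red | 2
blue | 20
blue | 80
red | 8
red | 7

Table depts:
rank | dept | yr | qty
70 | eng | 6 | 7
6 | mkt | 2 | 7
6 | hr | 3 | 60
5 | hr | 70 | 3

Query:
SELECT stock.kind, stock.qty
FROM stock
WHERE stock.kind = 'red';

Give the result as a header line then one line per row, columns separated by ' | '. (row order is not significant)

After WHERE (4 rows):
stock.kind | stock.qty
red | 60
red | 2
red | 8
red | 7
After SELECT (4 rows):
stock.kind | stock.qty
red | 60
red | 2
red | 8
red | 7

== RESULT ==
stock.kind | stock.qty
red | 60
red | 2
red | 8
red | 7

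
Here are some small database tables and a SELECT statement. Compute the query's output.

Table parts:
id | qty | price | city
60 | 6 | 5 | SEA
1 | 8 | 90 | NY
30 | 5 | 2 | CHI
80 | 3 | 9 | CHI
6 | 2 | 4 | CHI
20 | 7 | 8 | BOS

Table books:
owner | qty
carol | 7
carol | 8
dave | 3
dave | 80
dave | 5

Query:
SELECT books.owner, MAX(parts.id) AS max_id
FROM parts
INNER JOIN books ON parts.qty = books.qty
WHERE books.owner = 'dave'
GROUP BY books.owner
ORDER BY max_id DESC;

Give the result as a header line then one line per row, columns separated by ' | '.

== RESULT ==
books.owner | max_id
dave | 80

Derivation:
After JOIN books (4 rows):
parts.id | parts.qty | parts.price | parts.city | books.owner | books.qty
1 | 8 | 90 | NY | carol | 8
30 | 5 | 2 | CHI | dave | 5
80 | 3 | 9 | CHI | dave | 3
20 | 7 | 8 | BOS | carol | 7
After WHERE (2 rows):
parts.id | parts.qty | parts.price | parts.city | books.owner | books.qty
30 | 5 | 2 | CHI | dave | 5
80 | 3 | 9 | CHI | dave | 3
After GROUP BY (1 rows):
books.owner | max_id
dave | 80
After ORDER BY (1 rows):
books.owner | max_id
dave | 80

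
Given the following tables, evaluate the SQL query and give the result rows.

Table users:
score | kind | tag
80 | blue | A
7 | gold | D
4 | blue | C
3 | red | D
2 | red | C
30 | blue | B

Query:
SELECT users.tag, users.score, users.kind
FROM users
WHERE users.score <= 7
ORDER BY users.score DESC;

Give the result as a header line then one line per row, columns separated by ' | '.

== RESULT ==
users.tag | users.score | users.kind
D | 7 | gold
C | 4 | blue
D | 3 | red
C | 2 | red

Derivation:
After WHERE (4 rows):
users.score | users.kind | users.tag
7 | gold | D
4 | blue | C
3 | red | D
2 | red | C
After SELECT (4 rows):
users.tag | users.score | users.kind
D | 7 | gold
C | 4 | blue
D | 3 | red
C | 2 | red
After ORDER BY (4 rows):
users.tag | users.score | users.kind
D | 7 | gold
C | 4 | blue
D | 3 | red
C | 2 | red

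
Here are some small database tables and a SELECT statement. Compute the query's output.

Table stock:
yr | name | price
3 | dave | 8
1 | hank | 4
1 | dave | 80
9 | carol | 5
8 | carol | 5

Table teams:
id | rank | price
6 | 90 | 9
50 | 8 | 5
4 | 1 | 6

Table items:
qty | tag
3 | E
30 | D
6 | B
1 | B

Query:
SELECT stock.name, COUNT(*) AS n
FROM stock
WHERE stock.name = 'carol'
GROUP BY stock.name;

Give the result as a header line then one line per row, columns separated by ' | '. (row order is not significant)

== RESULT ==
stock.name | n
carol | 2

Derivation:
After WHERE (2 rows):
stock.yr | stock.name | stock.price
9 | carol | 5
8 | carol | 5
After GROUP BY (1 rows):
stock.name | n
carol | 2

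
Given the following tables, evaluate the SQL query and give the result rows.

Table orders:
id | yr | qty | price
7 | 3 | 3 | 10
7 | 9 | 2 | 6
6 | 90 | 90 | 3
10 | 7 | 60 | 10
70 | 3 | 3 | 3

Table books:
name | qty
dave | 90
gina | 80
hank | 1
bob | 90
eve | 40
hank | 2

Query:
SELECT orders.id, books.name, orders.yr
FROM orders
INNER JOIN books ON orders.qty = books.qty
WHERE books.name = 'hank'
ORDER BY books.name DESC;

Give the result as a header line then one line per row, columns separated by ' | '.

After JOIN books (3 rows):
orders.id | orders.yr | orders.qty | orders.price | books.name | books.qty
7 | 9 | 2 | 6 | hank | 2
6 | 90 | 90 | 3 | dave | 90
6 | 90 | 90 | 3 | bob | 90
After WHERE (1 rows):
orders.id | orders.yr | orders.qty | orders.price | books.name | books.qty
7 | 9 | 2 | 6 | hank | 2
After SELECT (1 rows):
orders.id | books.name | orders.yr
7 | hank | 9
After ORDER BY (1 rows):
orders.id | books.name | orders.yr
7 | hank | 9

== RESULT ==
orders.id | books.name | orders.yr
7 | hank | 9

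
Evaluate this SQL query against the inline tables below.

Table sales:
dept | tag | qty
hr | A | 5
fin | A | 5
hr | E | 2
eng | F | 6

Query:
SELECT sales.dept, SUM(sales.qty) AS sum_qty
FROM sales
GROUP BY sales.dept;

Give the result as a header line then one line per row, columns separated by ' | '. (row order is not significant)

== RESULT ==
sales.dept | sum_qty
hr | 7
fin | 5
eng | 6

Derivation:
After GROUP BY (3 rows):
sales.dept | sum_qty
hr | 7
fin | 5
eng | 6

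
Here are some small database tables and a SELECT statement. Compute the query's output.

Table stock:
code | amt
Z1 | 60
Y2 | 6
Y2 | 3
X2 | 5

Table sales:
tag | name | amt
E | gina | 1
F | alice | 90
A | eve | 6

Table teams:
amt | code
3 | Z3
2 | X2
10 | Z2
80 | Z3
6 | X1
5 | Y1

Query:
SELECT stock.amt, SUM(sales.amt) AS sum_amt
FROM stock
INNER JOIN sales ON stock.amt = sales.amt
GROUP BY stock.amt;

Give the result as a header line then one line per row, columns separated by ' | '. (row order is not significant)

After JOIN sales (1 rows):
stock.code | stock.amt | sales.tag | sales.name | sales.amt
Y2 | 6 | A | eve | 6
After GROUP BY (1 rows):
stock.amt | sum_amt
6 | 6

== RESULT ==
stock.amt | sum_amt
6 | 6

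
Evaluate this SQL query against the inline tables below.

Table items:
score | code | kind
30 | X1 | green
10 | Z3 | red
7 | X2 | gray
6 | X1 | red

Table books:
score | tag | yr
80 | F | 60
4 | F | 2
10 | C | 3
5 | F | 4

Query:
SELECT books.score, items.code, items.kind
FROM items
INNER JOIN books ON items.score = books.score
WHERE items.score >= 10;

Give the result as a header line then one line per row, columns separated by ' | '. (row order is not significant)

After JOIN books (1 rows):
items.score | items.code | items.kind | books.score | books.tag | books.yr
10 | Z3 | red | 10 | C | 3
After WHERE (1 rows):
items.score | items.code | items.kind | books.score | books.tag | books.yr
10 | Z3 | red | 10 | C | 3
After SELECT (1 rows):
books.score | items.code | items.kind
10 | Z3 | red

== RESULT ==
books.score | items.code | items.kind
10 | Z3 | red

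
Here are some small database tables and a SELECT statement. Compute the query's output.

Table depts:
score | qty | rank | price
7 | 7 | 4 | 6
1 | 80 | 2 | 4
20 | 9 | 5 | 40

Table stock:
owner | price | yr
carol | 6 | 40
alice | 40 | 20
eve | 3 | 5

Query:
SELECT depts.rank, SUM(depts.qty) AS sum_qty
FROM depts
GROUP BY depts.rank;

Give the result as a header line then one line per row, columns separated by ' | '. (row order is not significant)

== RESULT ==
depts.rank | sum_qty
4 | 7
2 | 80
5 | 9

Derivation:
After GROUP BY (3 rows):
depts.rank | sum_qty
4 | 7
2 | 80
5 | 9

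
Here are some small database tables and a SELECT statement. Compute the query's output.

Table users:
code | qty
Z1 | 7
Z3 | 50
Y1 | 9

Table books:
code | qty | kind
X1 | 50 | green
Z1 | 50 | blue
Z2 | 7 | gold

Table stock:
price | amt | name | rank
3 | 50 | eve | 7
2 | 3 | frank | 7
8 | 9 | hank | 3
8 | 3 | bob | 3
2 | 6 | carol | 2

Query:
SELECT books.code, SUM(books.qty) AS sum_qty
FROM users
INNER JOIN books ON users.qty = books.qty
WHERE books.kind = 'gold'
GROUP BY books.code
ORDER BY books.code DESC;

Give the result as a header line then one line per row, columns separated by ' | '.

== RESULT ==
books.code | sum_qty
Z2 | 7

Derivation:
After JOIN books (3 rows):
users.code | users.qty | books.code | books.qty | books.kind
Z1 | 7 | Z2 | 7 | gold
Z3 | 50 | X1 | 50 | green
Z3 | 50 | Z1 | 50 | blue
After WHERE (1 rows):
users.code | users.qty | books.code | books.qty | books.kind
Z1 | 7 | Z2 | 7 | gold
After GROUP BY (1 rows):
books.code | sum_qty
Z2 | 7
After ORDER BY (1 rows):
books.code | sum_qty
Z2 | 7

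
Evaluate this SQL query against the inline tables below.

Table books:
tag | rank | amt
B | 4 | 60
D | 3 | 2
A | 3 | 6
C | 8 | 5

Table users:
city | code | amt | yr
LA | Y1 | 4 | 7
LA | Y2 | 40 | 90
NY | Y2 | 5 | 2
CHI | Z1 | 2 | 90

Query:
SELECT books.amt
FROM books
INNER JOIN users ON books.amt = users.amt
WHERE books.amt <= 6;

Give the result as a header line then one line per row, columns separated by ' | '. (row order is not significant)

After JOIN users (2 rows):
books.tag | books.rank | books.amt | users.city | users.code | users.amt | users.yr
D | 3 | 2 | CHI | Z1 | 2 | 90
C | 8 | 5 | NY | Y2 | 5 | 2
After WHERE (2 rows):
books.tag | books.rank | books.amt | users.city | users.code | users.amt | users.yr
D | 3 | 2 | CHI | Z1 | 2 | 90
C | 8 | 5 | NY | Y2 | 5 | 2
After SELECT (2 rows):
books.amt
2
5

== RESULT ==
books.amt
2
5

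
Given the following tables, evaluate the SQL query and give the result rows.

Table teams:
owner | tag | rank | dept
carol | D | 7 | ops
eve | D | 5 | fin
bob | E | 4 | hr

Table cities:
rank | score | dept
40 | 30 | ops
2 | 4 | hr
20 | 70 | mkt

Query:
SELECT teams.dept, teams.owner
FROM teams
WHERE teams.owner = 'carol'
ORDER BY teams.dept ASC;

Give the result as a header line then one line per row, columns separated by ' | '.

After WHERE (1 rows):
teams.owner | teams.tag | teams.rank | teams.dept
carol | D | 7 | ops
After SELECT (1 rows):
teams.dept | teams.owner
ops | carol
After ORDER BY (1 rows):
teams.dept | teams.owner
ops | carol

== RESULT ==
teams.dept | teams.owner
ops | carol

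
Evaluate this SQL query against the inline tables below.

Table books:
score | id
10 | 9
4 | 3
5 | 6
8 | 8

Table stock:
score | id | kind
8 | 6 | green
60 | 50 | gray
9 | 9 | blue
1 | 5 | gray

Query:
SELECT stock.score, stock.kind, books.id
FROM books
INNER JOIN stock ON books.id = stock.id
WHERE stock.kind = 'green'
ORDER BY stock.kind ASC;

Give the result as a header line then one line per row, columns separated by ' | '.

After JOIN stock (2 rows):
books.score | books.id | stock.score | stock.id | stock.kind
10 | 9 | 9 | 9 | blue
5 | 6 | 8 | 6 | green
After WHERE (1 rows):
books.score | books.id | stock.score | stock.id | stock.kind
5 | 6 | 8 | 6 | green
After SELECT (1 rows):
stock.score | stock.kind | books.id
8 | green | 6
After ORDER BY (1 rows):
stock.score | stock.kind | books.id
8 | green | 6

== RESULT ==
stock.score | stock.kind | books.id
8 | green | 6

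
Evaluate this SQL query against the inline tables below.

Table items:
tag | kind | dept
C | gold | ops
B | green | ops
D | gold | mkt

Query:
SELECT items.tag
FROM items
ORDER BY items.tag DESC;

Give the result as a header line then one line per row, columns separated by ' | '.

After SELECT (3 rows):
items.tag
C
B
D
After ORDER BY (3 rows):
items.tag
D
C
B

== RESULT ==
items.tag
D
C
B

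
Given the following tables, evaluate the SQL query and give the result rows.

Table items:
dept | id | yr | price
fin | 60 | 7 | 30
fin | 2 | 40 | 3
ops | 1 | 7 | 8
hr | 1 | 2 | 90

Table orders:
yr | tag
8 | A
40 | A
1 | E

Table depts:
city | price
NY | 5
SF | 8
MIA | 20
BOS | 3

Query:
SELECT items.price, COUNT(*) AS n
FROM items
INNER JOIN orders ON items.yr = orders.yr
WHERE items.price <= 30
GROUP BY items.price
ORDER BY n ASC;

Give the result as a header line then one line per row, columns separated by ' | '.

After JOIN orders (1 rows):
items.dept | items.id | items.yr | items.price | orders.yr | orders.tag
fin | 2 | 40 | 3 | 40 | A
After WHERE (1 rows):
items.dept | items.id | items.yr | items.price | orders.yr | orders.tag
fin | 2 | 40 | 3 | 40 | A
After GROUP BY (1 rows):
items.price | n
3 | 1
After ORDER BY (1 rows):
items.price | n
3 | 1

== RESULT ==
items.price | n
3 | 1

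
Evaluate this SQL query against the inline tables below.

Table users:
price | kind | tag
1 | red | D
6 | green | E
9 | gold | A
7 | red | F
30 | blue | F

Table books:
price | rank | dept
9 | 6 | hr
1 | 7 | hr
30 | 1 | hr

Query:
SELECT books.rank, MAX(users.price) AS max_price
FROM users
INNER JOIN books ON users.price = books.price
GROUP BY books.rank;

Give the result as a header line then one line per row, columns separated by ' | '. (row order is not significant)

== RESULT ==
books.rank | max_price
7 | 1
6 | 9
1 | 30

Derivation:
After JOIN books (3 rows):
users.price | users.kind | users.tag | books.price | books.rank | books.dept
1 | red | D | 1 | 7 | hr
9 | gold | A | 9 | 6 | hr
30 | blue | F | 30 | 1 | hr
After GROUP BY (3 rows):
books.rank | max_price
7 | 1
6 | 9
1 | 30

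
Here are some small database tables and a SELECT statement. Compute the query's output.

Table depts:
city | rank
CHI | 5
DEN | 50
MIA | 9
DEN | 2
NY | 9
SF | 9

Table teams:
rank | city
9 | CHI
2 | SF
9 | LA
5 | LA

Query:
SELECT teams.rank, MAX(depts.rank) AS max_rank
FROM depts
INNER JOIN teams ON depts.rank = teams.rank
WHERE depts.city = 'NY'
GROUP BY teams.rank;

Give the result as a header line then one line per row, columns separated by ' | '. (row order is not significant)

After JOIN teams (8 rows):
depts.city | depts.rank | teams.rank | teams.city
CHI | 5 | 5 | LA
MIA | 9 | 9 | CHI
MIA | 9 | 9 | LA
DEN | 2 | 2 | SF
NY | 9 | 9 | CHI
NY | 9 | 9 | LA
SF | 9 | 9 | CHI
SF | 9 | 9 | LA
After WHERE (2 rows):
depts.city | depts.rank | teams.rank | teams.city
NY | 9 | 9 | CHI
NY | 9 | 9 | LA
After GROUP BY (1 rows):
teams.rank | max_rank
9 | 9

== RESULT ==
teams.rank | max_rank
9 | 9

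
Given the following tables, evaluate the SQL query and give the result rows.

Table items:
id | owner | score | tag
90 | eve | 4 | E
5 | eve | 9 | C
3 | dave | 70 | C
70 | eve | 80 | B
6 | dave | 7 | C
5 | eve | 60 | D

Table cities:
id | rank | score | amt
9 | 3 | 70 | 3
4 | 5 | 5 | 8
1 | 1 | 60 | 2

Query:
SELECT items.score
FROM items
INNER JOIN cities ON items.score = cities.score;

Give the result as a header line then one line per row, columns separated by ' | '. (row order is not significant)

== RESULT ==
items.score
70
60

Derivation:
After JOIN cities (2 rows):
items.id | items.owner | items.score | items.tag | cities.id | cities.rank | cities.score | cities.amt
3 | dave | 70 | C | 9 | 3 | 70 | 3
5 | eve | 60 | D | 1 | 1 | 60 | 2
After SELECT (2 rows):
items.score
70
60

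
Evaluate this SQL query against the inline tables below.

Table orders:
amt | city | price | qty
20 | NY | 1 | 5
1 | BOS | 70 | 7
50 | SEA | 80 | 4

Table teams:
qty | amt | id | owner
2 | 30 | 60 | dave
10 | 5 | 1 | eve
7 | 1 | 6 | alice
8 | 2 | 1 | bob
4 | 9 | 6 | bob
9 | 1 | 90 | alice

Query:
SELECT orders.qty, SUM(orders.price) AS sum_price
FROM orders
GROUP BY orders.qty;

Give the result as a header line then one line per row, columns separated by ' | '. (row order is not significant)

== RESULT ==
orders.qty | sum_price
5 | 1
7 | 70
4 | 80

Derivation:
After GROUP BY (3 rows):
orders.qty | sum_price
5 | 1
7 | 70
4 | 80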